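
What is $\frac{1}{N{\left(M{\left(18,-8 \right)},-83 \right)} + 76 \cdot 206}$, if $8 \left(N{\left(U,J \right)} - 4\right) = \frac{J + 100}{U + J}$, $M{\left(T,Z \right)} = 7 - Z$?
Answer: $\frac{32}{501119} \approx 6.3857 \cdot 10^{-5}$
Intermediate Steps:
$N{\left(U,J \right)} = 4 + \frac{100 + J}{8 \left(J + U\right)}$ ($N{\left(U,J \right)} = 4 + \frac{\left(J + 100\right) \frac{1}{U + J}}{8} = 4 + \frac{\left(100 + J\right) \frac{1}{J + U}}{8} = 4 + \frac{\frac{1}{J + U} \left(100 + J\right)}{8} = 4 + \frac{100 + J}{8 \left(J + U\right)}$)
$\frac{1}{N{\left(M{\left(18,-8 \right)},-83 \right)} + 76 \cdot 206} = \frac{1}{\frac{100 + 32 \left(7 - -8\right) + 33 \left(-83\right)}{8 \left(-83 + \left(7 - -8\right)\right)} + 76 \cdot 206} = \frac{1}{\frac{100 + 32 \left(7 + 8\right) - 2739}{8 \left(-83 + \left(7 + 8\right)\right)} + 15656} = \frac{1}{\frac{100 + 32 \cdot 15 - 2739}{8 \left(-83 + 15\right)} + 15656} = \frac{1}{\frac{100 + 480 - 2739}{8 \left(-68\right)} + 15656} = \frac{1}{\frac{1}{8} \left(- \frac{1}{68}\right) \left(-2159\right) + 15656} = \frac{1}{\frac{127}{32} + 15656} = \frac{1}{\frac{501119}{32}} = \frac{32}{501119}$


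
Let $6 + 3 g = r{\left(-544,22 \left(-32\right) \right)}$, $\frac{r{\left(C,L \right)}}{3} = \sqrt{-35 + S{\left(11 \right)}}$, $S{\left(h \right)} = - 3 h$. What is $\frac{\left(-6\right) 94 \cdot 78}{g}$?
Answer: $1222 + 1222 i \sqrt{17} \approx 1222.0 + 5038.4 i$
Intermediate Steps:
$r{\left(C,L \right)} = 6 i \sqrt{17}$ ($r{\left(C,L \right)} = 3 \sqrt{-35 - 33} = 3 \sqrt{-68} = 3 \cdot 2 i \sqrt{17} = 6 i \sqrt{17}$)
$g = -2 + 2 i \sqrt{17}$ ($g = -2 + \frac{6 i \sqrt{17}}{3} = -2 + 2 i \sqrt{17} \approx -2.0 + 8.2462 i$)
$\frac{\left(-6\right) 94 \cdot 78}{g} = \frac{\left(-6\right) 94 \cdot 78}{-2 + 2 i \sqrt{17}} = \frac{\left(-564\right) 78}{-2 + 2 i \sqrt{17}} = - \frac{43992}{-2 + 2 i \sqrt{17}}$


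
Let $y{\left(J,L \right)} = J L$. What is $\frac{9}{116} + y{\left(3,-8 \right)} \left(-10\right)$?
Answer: $\frac{27849}{116} \approx 240.08$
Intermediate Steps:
$\frac{9}{116} + y{\left(3,-8 \right)} \left(-10\right) = \frac{9}{116} + 3 \left(-8\right) \left(-10\right) = 9 \cdot \frac{1}{116} - -240 = \frac{9}{116} + 240 = \frac{27849}{116}$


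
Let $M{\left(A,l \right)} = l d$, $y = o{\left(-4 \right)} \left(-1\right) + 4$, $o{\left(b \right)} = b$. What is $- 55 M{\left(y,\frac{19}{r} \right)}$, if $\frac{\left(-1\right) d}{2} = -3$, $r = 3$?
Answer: $-2090$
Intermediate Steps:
$d = 6$ ($d = \left(-2\right) \left(-3\right) = 6$)
$y = 8$ ($y = \left(-4\right) \left(-1\right) + 4 = 4 + 4 = 8$)
$M{\left(A,l \right)} = 6 l$ ($M{\left(A,l \right)} = l 6 = 6 l$)
$- 55 M{\left(y,\frac{19}{r} \right)} = - 55 \cdot 6 \cdot \frac{19}{3} = \left(-55\right) 38 = -2090$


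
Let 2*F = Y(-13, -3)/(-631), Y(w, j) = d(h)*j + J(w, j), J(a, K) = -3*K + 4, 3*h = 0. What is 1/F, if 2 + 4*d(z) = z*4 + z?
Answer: -2524/29 ≈ -87.034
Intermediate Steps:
h = 0 (h = (⅓)*0 = 0)
d(z) = -½ + 5*z/4 (d(z) = -½ + (z*4 + z)/4 = -½ + (4*z + z)/4 = -½ + (5*z)/4 = -½ + 5*z/4)
J(a, K) = 4 - 3*K
Y(w, j) = 4 - 7*j/2 (Y(w, j) = (-½ + (5/4)*0)*j + (4 - 3*j) = (-½ + 0)*j + (4 - 3*j) = -j/2 + (4 - 3*j) = 4 - 7*j/2)
F = -29/2524 (F = ((4 - 7/2*(-3))/(-631))/2 = ((4 + 21/2)*(-1/631))/2 = ((29/2)*(-1/631))/2 = (½)*(-29/1262) = -29/2524 ≈ -0.011490)
1/F = 1/(-29/2524) = -2524/29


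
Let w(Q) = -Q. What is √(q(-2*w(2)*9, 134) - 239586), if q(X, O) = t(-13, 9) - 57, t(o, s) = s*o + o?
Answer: I*√239773 ≈ 489.67*I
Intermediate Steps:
t(o, s) = o + o*s (t(o, s) = o*s + o = o + o*s)
q(X, O) = -187 (q(X, O) = -13*(1 + 9) - 57 = -13*10 - 57 = -130 - 57 = -187)
√(q(-2*w(2)*9, 134) - 239586) = √(-187 - 239586) = √(-239773) = I*√239773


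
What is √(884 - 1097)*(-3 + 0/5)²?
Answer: 9*I*√213 ≈ 131.35*I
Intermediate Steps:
√(884 - 1097)*(-3 + 0/5)² = √(-213)*(-3 + 0*(⅕))² = (I*√213)*(-3 + 0)² = (I*√213)*(-3)² = (I*√213)*9 = 9*I*√213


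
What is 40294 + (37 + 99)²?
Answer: 58790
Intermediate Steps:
40294 + (37 + 99)² = 40294 + 136² = 40294 + 18496 = 58790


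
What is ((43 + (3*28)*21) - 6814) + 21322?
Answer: 16315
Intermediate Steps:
((43 + (3*28)*21) - 6814) + 21322 = ((43 + 84*21) - 6814) + 21322 = ((43 + 1764) - 6814) + 21322 = (1807 - 6814) + 21322 = -5007 + 21322 = 16315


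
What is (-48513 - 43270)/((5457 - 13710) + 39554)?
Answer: -91783/31301 ≈ -2.9323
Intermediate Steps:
(-48513 - 43270)/((5457 - 13710) + 39554) = -91783/(-8253 + 39554) = -91783/31301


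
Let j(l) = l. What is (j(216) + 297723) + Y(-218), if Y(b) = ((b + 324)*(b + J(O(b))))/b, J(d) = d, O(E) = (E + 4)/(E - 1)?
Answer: 7114620853/23871 ≈ 2.9804e+5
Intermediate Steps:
O(E) = (4 + E)/(-1 + E)
Y(b) = (324 + b)*(b + (4 + b)/(-1 + b))/b (Y(b) = ((b + 324)*(b + (4 + b)/(-1 + b)))/b = ((324 + b)*(b + (4 + b)/(-1 + b)))/b = (324 + b)*(b + (4 + b)/(-1 + b))/b)
(j(216) + 297723) + Y(-218) = (216 + 297723) + (1296 + (-218)³ + 4*(-218) + 324*(-218)²)/((-218)*(-1 - 218)) = 297939 - 1/218*(1296 - 10360232 - 872 + 324*47524)/(-219) = 297939 - 1/218*(-1/219)*(1296 - 10360232 - 872 + 15397776) = 297939 - 1/218*(-1/219)*5037968 = 297939 + 2518984/23871 = 7114620853/23871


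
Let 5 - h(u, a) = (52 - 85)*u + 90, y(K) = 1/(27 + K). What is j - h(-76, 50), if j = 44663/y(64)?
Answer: 4066926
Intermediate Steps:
h(u, a) = -85 + 33*u (h(u, a) = 5 - ((52 - 85)*u + 90) = 5 - (-33*u + 90) = 5 - (90 - 33*u) = 5 + (-90 + 33*u) = -85 + 33*u)
j = 4064333 (j = 44663/(1/(27 + 64)) = 44663/(1/91) = 44663*91 = 4064333)
j - h(-76, 50) = 4064333 - (-85 + 33*(-76)) = 4064333 - (-85 - 2508) = 4064333 - 1*(-2593) = 4064333 + 2593 = 4066926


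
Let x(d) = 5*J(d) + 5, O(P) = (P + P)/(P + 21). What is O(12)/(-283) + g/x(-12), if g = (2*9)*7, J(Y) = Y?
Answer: -35698/15565 ≈ -2.2935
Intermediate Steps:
g = 126 (g = 18*7 = 126)
O(P) = 2*P/(21 + P) (O(P) = (2*P)/(21 + P) = 2*P/(21 + P))
x(d) = 5 + 5*d (x(d) = 5*d + 5 = 5 + 5*d)
O(12)/(-283) + g/x(-12) = (2*12/(21 + 12))/(-283) + 126/(5 + 5*(-12)) = (2*12/33)*(-1/283) + 126/(5 - 60) = (2*12*(1/33))*(-1/283) + 126/(-55) = (8/11)*(-1/283) + 126*(-1/55) = -8/3113 - 126/55 = -35698/15565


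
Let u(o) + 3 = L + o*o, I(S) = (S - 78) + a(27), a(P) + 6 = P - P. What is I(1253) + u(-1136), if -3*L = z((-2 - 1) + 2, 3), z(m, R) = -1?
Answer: 3874987/3 ≈ 1.2917e+6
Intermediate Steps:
a(P) = -6 (a(P) = -6 + (P - P) = -6 + 0 = -6)
L = ⅓ (L = -⅓*(-1) = ⅓ ≈ 0.33333)
I(S) = -84 + S (I(S) = (S - 78) - 6 = (-78 + S) - 6 = -84 + S)
u(o) = -8/3 + o² (u(o) = -3 + (⅓ + o*o) = -3 + (⅓ + o²) = -8/3 + o²)
I(1253) + u(-1136) = (-84 + 1253) + (-8/3 + (-1136)²) = 1169 + (-8/3 + 1290496) = 1169 + 3871480/3 = 3874987/3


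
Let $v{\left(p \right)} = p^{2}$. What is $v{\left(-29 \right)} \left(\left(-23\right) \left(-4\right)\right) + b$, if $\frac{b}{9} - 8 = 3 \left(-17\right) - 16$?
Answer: $76841$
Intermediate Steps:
$b = -531$ ($b = 72 + 9 \left(3 \left(-17\right) - 16\right) = 72 + 9 \left(-51 - 16\right) = 72 + 9 \left(-67\right) = 72 - 603 = -531$)
$v{\left(-29 \right)} \left(\left(-23\right) \left(-4\right)\right) + b = \left(-29\right)^{2} \left(\left(-23\right) \left(-4\right)\right) - 531 = 841 \cdot 92 - 531 = 77372 - 531 = 76841$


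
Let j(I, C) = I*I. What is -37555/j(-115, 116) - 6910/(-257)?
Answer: 16346623/679765 ≈ 24.047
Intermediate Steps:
j(I, C) = I²
-37555/j(-115, 116) - 6910/(-257) = -37555/((-115)²) - 6910/(-257) = -37555/13225 - 6910*(-1/257) = -37555*1/13225 + 6910/257 = -7511/2645 + 6910/257 = 16346623/679765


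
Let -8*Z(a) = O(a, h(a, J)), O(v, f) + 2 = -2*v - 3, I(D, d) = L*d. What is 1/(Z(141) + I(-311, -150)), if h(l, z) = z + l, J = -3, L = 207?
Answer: -8/248113 ≈ -3.2243e-5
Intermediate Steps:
I(D, d) = 207*d
h(l, z) = l + z
O(v, f) = -5 - 2*v (O(v, f) = -2 + (-2*v - 3) = -2 + (-3 - 2*v) = -5 - 2*v)
Z(a) = 5/8 + a/4 (Z(a) = -(-5 - 2*a)/8 = 5/8 + a/4)
1/(Z(141) + I(-311, -150)) = 1/((5/8 + (1/4)*141) + 207*(-150)) = 1/((5/8 + 141/4) - 31050) = 1/(287/8 - 31050) = 1/(-248113/8) = -8/248113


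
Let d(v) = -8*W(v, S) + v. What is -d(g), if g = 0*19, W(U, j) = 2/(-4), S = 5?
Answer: -4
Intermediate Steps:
W(U, j) = -½ (W(U, j) = 2*(-¼) = -½)
g = 0
d(v) = 4 + v (d(v) = -8*(-½) + v = 4 + v)
-d(g) = -(4 + 0) = -1*4 = -4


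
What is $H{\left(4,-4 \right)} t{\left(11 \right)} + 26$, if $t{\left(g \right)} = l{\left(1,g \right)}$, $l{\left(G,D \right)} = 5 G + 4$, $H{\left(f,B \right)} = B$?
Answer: $-10$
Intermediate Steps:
$l{\left(G,D \right)} = 4 + 5 G$
$t{\left(g \right)} = 9$ ($t{\left(g \right)} = 4 + 5 \cdot 1 = 4 + 5 = 9$)
$H{\left(4,-4 \right)} t{\left(11 \right)} + 26 = \left(-4\right) 9 + 26 = -36 + 26 = -10$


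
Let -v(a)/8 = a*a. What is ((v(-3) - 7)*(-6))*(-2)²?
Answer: 1896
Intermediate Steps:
v(a) = -8*a² (v(a) = -8*a*a = -8*a²)
((v(-3) - 7)*(-6))*(-2)² = ((-8*(-3)² - 7)*(-6))*(-2)² = ((-8*9 - 7)*(-6))*4 = ((-72 - 7)*(-6))*4 = -79*(-6)*4 = 474*4 = 1896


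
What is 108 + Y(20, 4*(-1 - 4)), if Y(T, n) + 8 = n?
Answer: 80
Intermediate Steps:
Y(T, n) = -8 + n
108 + Y(20, 4*(-1 - 4)) = 108 + (-8 + 4*(-1 - 4)) = 108 + (-8 + 4*(-5)) = 108 + (-8 - 20) = 108 - 28 = 80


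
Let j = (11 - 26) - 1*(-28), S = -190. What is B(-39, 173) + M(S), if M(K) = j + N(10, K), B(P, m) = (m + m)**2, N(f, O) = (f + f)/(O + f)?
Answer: 1077560/9 ≈ 1.1973e+5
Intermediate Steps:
N(f, O) = 2*f/(O + f) (N(f, O) = (2*f)/(O + f) = 2*f/(O + f))
B(P, m) = 4*m**2 (B(P, m) = (2*m)**2 = 4*m**2)
j = 13 (j = -15 + 28 = 13)
M(K) = 13 + 20/(10 + K) (M(K) = 13 + 2*10/(K + 10) = 13 + 2*10/(10 + K) = 13 + 20/(10 + K))
B(-39, 173) + M(S) = 4*173**2 + (150 + 13*(-190))/(10 - 190) = 4*29929 + (150 - 2470)/(-180) = 119716 - 1/180*(-2320) = 119716 + 116/9 = 1077560/9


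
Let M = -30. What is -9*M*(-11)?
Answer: -2970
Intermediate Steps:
-9*M*(-11) = -9*(-30)*(-11) = 270*(-11) = -2970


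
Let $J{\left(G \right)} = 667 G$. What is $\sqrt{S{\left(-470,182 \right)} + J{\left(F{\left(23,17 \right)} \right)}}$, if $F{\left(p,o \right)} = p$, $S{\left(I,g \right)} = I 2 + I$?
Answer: $\sqrt{13931} \approx 118.03$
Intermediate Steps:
$S{\left(I,g \right)} = 3 I$ ($S{\left(I,g \right)} = 2 I + I = 3 I$)
$\sqrt{S{\left(-470,182 \right)} + J{\left(F{\left(23,17 \right)} \right)}} = \sqrt{3 \left(-470\right) + 667 \cdot 23} = \sqrt{-1410 + 15341} = \sqrt{13931}$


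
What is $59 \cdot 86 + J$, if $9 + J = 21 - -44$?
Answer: $5130$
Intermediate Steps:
$J = 56$ ($J = -9 + \left(21 - -44\right) = -9 + \left(21 + 44\right) = -9 + 65 = 56$)
$59 \cdot 86 + J = 59 \cdot 86 + 56 = 5074 + 56 = 5130$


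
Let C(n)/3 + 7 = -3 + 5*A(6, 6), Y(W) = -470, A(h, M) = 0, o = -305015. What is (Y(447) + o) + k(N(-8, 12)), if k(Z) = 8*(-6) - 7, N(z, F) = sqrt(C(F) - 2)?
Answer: -305540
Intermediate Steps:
C(n) = -30 (C(n) = -21 + 3*(-3 + 5*0) = -21 + 3*(-3 + 0) = -21 + 3*(-3) = -21 - 9 = -30)
N(z, F) = 4*I*sqrt(2) (N(z, F) = sqrt(-30 - 2) = sqrt(-32) = 4*I*sqrt(2))
k(Z) = -55 (k(Z) = -48 - 7 = -55)
(Y(447) + o) + k(N(-8, 12)) = (-470 - 305015) - 55 = -305485 - 55 = -305540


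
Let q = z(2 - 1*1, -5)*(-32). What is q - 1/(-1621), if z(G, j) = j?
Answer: 259361/1621 ≈ 160.00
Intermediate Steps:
q = 160 (q = -5*(-32) = 160)
q - 1/(-1621) = 160 - 1/(-1621) = 160 - 1*(-1/1621) = 160 + 1/1621 = 259361/1621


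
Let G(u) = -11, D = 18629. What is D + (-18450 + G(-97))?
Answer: 168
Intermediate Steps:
D + (-18450 + G(-97)) = 18629 + (-18450 - 11) = 18629 - 18461 = 168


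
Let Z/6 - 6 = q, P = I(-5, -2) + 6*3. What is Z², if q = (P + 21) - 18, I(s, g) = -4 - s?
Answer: 28224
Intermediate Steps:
P = 19 (P = (-4 - 1*(-5)) + 6*3 = (-4 + 5) + 18 = 1 + 18 = 19)
q = 22 (q = (19 + 21) - 18 = 40 - 18 = 22)
Z = 168 (Z = 36 + 6*22 = 36 + 132 = 168)
Z² = 168² = 28224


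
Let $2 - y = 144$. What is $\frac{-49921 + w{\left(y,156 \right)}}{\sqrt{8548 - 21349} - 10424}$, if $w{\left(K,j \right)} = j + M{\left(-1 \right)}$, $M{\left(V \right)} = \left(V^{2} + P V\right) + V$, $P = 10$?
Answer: $\frac{518854600}{108672577} + \frac{49775 i \sqrt{12801}}{108672577} \approx 4.7745 + 0.051822 i$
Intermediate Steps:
$y = -142$ ($y = 2 - 144 = -142$)
$M{\left(V \right)} = V^{2} + 11 V$ ($M{\left(V \right)} = \left(V^{2} + 10 V\right) + V = V^{2} + 11 V$)
$w{\left(K,j \right)} = -10 + j$ ($w{\left(K,j \right)} = j - \left(11 - 1\right) = j - 10 = -10 + j$)
$\frac{-49921 + w{\left(y,156 \right)}}{\sqrt{8548 - 21349} - 10424} = \frac{-49921 + \left(-10 + 156\right)}{\sqrt{8548 - 21349} - 10424} = \frac{-49921 + 146}{\sqrt{-12801} - 10424} = - \frac{49775}{i \sqrt{12801} - 10424} = - \frac{49775}{-10424 + i \sqrt{12801}}$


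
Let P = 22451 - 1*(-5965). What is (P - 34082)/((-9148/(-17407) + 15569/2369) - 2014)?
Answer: 2268445426/803485489 ≈ 2.8233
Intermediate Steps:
P = 28416 (P = 22451 + 5965 = 28416)
(P - 34082)/((-9148/(-17407) + 15569/2369) - 2014) = (28416 - 34082)/((-9148/(-17407) + 15569/2369) - 2014) = -5666/((-9148*(-1/17407) + 15569*(1/2369)) - 2014) = -5666/((9148/17407 + 15569/2369) - 2014) = -5666/(2841565/400361 - 2014) = -5666/(-803485489/400361) = -5666*(-400361/803485489) = 2268445426/803485489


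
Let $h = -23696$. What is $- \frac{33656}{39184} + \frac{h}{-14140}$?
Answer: $\frac{14144007}{17314430} \approx 0.81689$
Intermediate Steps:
$- \frac{33656}{39184} + \frac{h}{-14140} = - \frac{33656}{39184} - \frac{23696}{-14140} = \left(-33656\right) \frac{1}{39184} - - \frac{5924}{3535} = - \frac{4207}{4898} + \frac{5924}{3535} = \frac{14144007}{17314430}$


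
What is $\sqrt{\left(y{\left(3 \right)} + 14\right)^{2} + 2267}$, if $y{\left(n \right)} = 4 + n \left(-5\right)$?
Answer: $2 \sqrt{569} \approx 47.707$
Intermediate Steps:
$y{\left(n \right)} = 4 - 5 n$
$\sqrt{\left(y{\left(3 \right)} + 14\right)^{2} + 2267} = \sqrt{\left(\left(4 - 15\right) + 14\right)^{2} + 2267} = \sqrt{\left(-11 + 14\right)^{2} + 2267} = \sqrt{3^{2} + 2267} = \sqrt{9 + 2267} = \sqrt{2276} = 2 \sqrt{569}$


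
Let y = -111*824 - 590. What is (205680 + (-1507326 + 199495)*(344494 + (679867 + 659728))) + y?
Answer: -2202503687333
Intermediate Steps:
y = -92054 (y = -91464 - 590 = -92054)
(205680 + (-1507326 + 199495)*(344494 + (679867 + 659728))) + y = (205680 + (-1507326 + 199495)*(344494 + (679867 + 659728))) - 92054 = (205680 - 1307831*(344494 + 1339595)) - 92054 = (205680 - 1307831*1684089) - 92054 = (205680 - 2202503800959) - 92054 = -2202503595279 - 92054 = -2202503687333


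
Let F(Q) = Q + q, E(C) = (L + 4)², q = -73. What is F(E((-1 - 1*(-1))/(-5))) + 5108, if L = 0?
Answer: 5051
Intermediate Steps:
E(C) = 16 (E(C) = (0 + 4)² = 4² = 16)
F(Q) = -73 + Q (F(Q) = Q - 73 = -73 + Q)
F(E((-1 - 1*(-1))/(-5))) + 5108 = (-73 + 16) + 5108 = -57 + 5108 = 5051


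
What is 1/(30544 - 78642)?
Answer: -1/48098 ≈ -2.0791e-5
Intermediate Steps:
1/(30544 - 78642) = 1/(-48098) = -1/48098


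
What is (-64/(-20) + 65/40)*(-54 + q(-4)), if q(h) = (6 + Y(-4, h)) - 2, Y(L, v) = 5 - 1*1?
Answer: -4439/20 ≈ -221.95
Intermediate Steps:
Y(L, v) = 4 (Y(L, v) = 5 - 1 = 4)
q(h) = 8 (q(h) = (6 + 4) - 2 = 10 - 2 = 8)
(-64/(-20) + 65/40)*(-54 + q(-4)) = (-64/(-20) + 65/40)*(-54 + 8) = (-64*(-1/20) + 65*(1/40))*(-46) = (16/5 + 13/8)*(-46) = (193/40)*(-46) = -4439/20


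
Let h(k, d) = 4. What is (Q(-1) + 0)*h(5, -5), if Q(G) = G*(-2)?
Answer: 8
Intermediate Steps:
Q(G) = -2*G
(Q(-1) + 0)*h(5, -5) = (-2*(-1) + 0)*4 = (2 + 0)*4 = 2*4 = 8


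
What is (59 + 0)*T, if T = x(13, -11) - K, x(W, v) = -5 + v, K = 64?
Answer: -4720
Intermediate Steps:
T = -80 (T = (-5 - 11) - 1*64 = -16 - 64 = -80)
(59 + 0)*T = (59 + 0)*(-80) = 59*(-80) = -4720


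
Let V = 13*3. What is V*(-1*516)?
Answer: -20124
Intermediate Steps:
V = 39
V*(-1*516) = 39*(-1*516) = 39*(-516) = -20124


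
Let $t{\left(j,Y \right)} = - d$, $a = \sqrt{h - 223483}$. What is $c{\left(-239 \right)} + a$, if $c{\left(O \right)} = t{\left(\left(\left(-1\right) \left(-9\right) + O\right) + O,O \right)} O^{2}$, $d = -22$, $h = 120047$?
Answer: $1256662 + 2 i \sqrt{25859} \approx 1.2567 \cdot 10^{6} + 321.61 i$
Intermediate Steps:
$a = 2 i \sqrt{25859}$ ($a = \sqrt{120047 - 223483} = \sqrt{-103436} = 2 i \sqrt{25859} \approx 321.61 i$)
$t{\left(j,Y \right)} = 22$ ($t{\left(j,Y \right)} = \left(-1\right) \left(-22\right) = 22$)
$c{\left(O \right)} = 22 O^{2}$
$c{\left(-239 \right)} + a = 22 \left(-239\right)^{2} + 2 i \sqrt{25859} = 22 \cdot 57121 + 2 i \sqrt{25859} = 1256662 + 2 i \sqrt{25859}$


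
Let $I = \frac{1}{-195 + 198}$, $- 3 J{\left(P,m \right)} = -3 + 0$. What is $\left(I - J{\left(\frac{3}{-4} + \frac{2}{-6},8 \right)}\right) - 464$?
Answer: $- \frac{1394}{3} \approx -464.67$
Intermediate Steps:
$J{\left(P,m \right)} = 1$ ($J{\left(P,m \right)} = - \frac{-3 + 0}{3} = \left(- \frac{1}{3}\right) \left(-3\right) = 1$)
$I = \frac{1}{3} \approx 0.33333$
$\left(I - J{\left(\frac{3}{-4} + \frac{2}{-6},8 \right)}\right) - 464 = \left(\frac{1}{3} - 1\right) - 464 = - \frac{2}{3} - 464 = - \frac{1394}{3}$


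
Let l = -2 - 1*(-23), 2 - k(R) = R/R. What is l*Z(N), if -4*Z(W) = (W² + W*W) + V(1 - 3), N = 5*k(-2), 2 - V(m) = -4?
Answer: -294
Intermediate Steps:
V(m) = 6 (V(m) = 2 - 1*(-4) = 2 + 4 = 6)
k(R) = 1 (k(R) = 2 - R/R = 2 - 1*1 = 2 - 1 = 1)
l = 21 (l = -2 + 23 = 21)
N = 5 (N = 5*1 = 5)
Z(W) = -3/2 - W²/2 (Z(W) = -((W² + W*W) + 6)/4 = -((W² + W²) + 6)/4 = -(2*W² + 6)/4 = -(6 + 2*W²)/4 = -3/2 - W²/2)
l*Z(N) = 21*(-3/2 - ½*5²) = 21*(-3/2 - ½*25) = 21*(-3/2 - 25/2) = 21*(-14) = -294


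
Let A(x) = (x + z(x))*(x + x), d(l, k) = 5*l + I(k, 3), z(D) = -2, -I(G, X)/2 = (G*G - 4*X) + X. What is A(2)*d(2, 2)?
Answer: 0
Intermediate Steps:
I(G, X) = -2*G**2 + 6*X (I(G, X) = -2*((G*G - 4*X) + X) = -2*((G**2 - 4*X) + X) = -2*(G**2 - 3*X) = -2*G**2 + 6*X)
d(l, k) = 18 - 2*k**2 + 5*l (d(l, k) = 5*l + (-2*k**2 + 6*3) = 5*l + (-2*k**2 + 18) = 5*l + (18 - 2*k**2) = 18 - 2*k**2 + 5*l)
A(x) = 2*x*(-2 + x) (A(x) = (x - 2)*(x + x) = (-2 + x)*(2*x) = 2*x*(-2 + x))
A(2)*d(2, 2) = (2*2*(-2 + 2))*(18 - 2*2**2 + 5*2) = (2*2*0)*(18 - 2*4 + 10) = 0*(18 - 8 + 10) = 0*20 = 0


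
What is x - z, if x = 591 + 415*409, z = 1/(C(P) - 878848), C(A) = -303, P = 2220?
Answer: 149742273227/879151 ≈ 1.7033e+5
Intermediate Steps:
z = -1/879151 (z = 1/(-303 - 878848) = 1/(-879151) = -1/879151 ≈ -1.1375e-6)
x = 170326 (x = 591 + 169735 = 170326)
x - z = 170326 - 1*(-1/879151) = 170326 + 1/879151 = 149742273227/879151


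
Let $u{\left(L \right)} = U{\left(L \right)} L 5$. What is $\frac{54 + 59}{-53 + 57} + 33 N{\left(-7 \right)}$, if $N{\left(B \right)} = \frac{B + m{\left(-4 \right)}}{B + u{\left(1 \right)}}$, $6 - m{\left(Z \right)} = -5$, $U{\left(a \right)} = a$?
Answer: $- \frac{151}{4} \approx -37.75$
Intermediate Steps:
$m{\left(Z \right)} = 11$ ($m{\left(Z \right)} = 6 - -5 = 6 + 5 = 11$)
$u{\left(L \right)} = 5 L^{2}$ ($u{\left(L \right)} = L L 5 = L^{2} \cdot 5 = 5 L^{2}$)
$N{\left(B \right)} = \frac{11 + B}{5 + B}$ ($N{\left(B \right)} = \frac{B + 11}{B + 5 \cdot 1^{2}} = \frac{11 + B}{B + 5 \cdot 1} = \frac{11 + B}{B + 5} = \frac{11 + B}{5 + B}$)
$\frac{54 + 59}{-53 + 57} + 33 N{\left(-7 \right)} = \frac{54 + 59}{-53 + 57} + 33 \frac{11 - 7}{5 - 7} = \frac{113}{4} + 33 \frac{1}{-2} \cdot 4 = 113 \cdot \frac{1}{4} + 33 \left(\left(- \frac{1}{2}\right) 4\right) = \frac{113}{4} + 33 \left(-2\right) = \frac{113}{4} - 66 = - \frac{151}{4}$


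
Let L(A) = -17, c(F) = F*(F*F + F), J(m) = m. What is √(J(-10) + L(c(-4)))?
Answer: 3*I*√3 ≈ 5.1962*I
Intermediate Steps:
c(F) = F*(F + F²) (c(F) = F*(F² + F) = F*(F + F²))
√(J(-10) + L(c(-4))) = √(-10 - 17) = √(-27) = 3*I*√3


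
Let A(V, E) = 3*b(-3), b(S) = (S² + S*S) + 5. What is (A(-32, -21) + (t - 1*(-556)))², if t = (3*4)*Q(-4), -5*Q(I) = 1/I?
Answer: 9784384/25 ≈ 3.9138e+5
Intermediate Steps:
b(S) = 5 + 2*S² (b(S) = (S² + S²) + 5 = 2*S² + 5 = 5 + 2*S²)
Q(I) = -1/(5*I)
A(V, E) = 69 (A(V, E) = 3*(5 + 2*(-3)²) = 3*(5 + 2*9) = 3*(5 + 18) = 3*23 = 69)
t = ⅗ (t = (3*4)*(-⅕/(-4)) = 12*(-⅕*(-¼)) = 12*(1/20) = ⅗ ≈ 0.60000)
(A(-32, -21) + (t - 1*(-556)))² = (69 + (⅗ - 1*(-556)))² = (69 + (⅗ + 556))² = (69 + 2783/5)² = (3128/5)² = 9784384/25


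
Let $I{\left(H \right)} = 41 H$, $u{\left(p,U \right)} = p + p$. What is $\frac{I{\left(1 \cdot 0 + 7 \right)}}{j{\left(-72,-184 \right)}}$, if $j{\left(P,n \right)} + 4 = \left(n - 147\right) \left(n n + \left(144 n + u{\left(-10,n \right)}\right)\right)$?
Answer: $- \frac{287}{2429544} \approx -0.00011813$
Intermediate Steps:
$u{\left(p,U \right)} = 2 p$
$j{\left(P,n \right)} = -4 + \left(-147 + n\right) \left(-20 + n^{2} + 144 n\right)$ ($j{\left(P,n \right)} = -4 + \left(n - 147\right) \left(n n + \left(144 n + 2 \left(-10\right)\right)\right) = -4 + \left(-147 + n\right) \left(n^{2} + \left(144 n - 20\right)\right) = -4 + \left(-147 + n\right) \left(n^{2} + \left(-20 + 144 n\right)\right) = -4 + \left(-147 + n\right) \left(-20 + n^{2} + 144 n\right)$)
$\frac{I{\left(1 \cdot 0 + 7 \right)}}{j{\left(-72,-184 \right)}} = \frac{41 \left(1 \cdot 0 + 7\right)}{2936 + \left(-184\right)^{3} - -3898592 - 3 \left(-184\right)^{2}} = \frac{41 \left(0 + 7\right)}{2936 - 6229504 + 3898592 - 101568} = \frac{41 \cdot 7}{2936 - 6229504 + 3898592 - 101568} = \frac{287}{-2429544} = 287 \left(- \frac{1}{2429544}\right) = - \frac{287}{2429544}$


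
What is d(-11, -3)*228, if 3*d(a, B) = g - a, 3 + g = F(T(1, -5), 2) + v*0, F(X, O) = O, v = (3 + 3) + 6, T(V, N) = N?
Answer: 760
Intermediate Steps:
v = 12 (v = 6 + 6 = 12)
g = -1 (g = -3 + (2 + 12*0) = -3 + (2 + 0) = -3 + 2 = -1)
d(a, B) = -⅓ - a/3 (d(a, B) = (-1 - a)/3 = -⅓ - a/3)
d(-11, -3)*228 = (-⅓ - ⅓*(-11))*228 = (-⅓ + 11/3)*228 = (10/3)*228 = 760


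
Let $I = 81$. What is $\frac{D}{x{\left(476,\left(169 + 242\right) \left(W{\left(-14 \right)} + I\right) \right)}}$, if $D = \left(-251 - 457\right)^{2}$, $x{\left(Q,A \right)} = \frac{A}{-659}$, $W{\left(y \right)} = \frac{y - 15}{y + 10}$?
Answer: $- \frac{440443968}{48361} \approx -9107.4$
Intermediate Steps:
$W{\left(y \right)} = \frac{-15 + y}{10 + y}$
$x{\left(Q,A \right)} = - \frac{A}{659}$ ($x{\left(Q,A \right)} = A \left(- \frac{1}{659}\right) = - \frac{A}{659}$)
$D = 501264$ ($D = \left(-708\right)^{2} = 501264$)
$\frac{D}{x{\left(476,\left(169 + 242\right) \left(W{\left(-14 \right)} + I\right) \right)}} = \frac{501264}{\left(- \frac{1}{659}\right) \left(169 + 242\right) \left(\frac{-15 - 14}{10 - 14} + 81\right)} = \frac{501264}{\left(- \frac{1}{659}\right) 411 \left(\frac{1}{-4} \left(-29\right) + 81\right)} = \frac{501264}{\left(- \frac{1}{659}\right) 411 \left(\left(- \frac{1}{4}\right) \left(-29\right) + 81\right)} = \frac{501264}{\left(- \frac{1}{659}\right) 411 \left(\frac{29}{4} + 81\right)} = \frac{501264}{\left(- \frac{1}{659}\right) 411 \cdot \frac{353}{4}} = \frac{501264}{\left(- \frac{1}{659}\right) \frac{145083}{4}} = \frac{501264}{- \frac{145083}{2636}} = 501264 \left(- \frac{2636}{145083}\right) = - \frac{440443968}{48361}$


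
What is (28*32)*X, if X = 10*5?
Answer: 44800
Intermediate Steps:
X = 50
(28*32)*X = (28*32)*50 = 896*50 = 44800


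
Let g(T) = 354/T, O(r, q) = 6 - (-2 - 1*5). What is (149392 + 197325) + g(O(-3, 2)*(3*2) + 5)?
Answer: 28777865/83 ≈ 3.4672e+5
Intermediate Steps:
O(r, q) = 13 (O(r, q) = 6 - (-2 - 5) = 6 - 1*(-7) = 6 + 7 = 13)
(149392 + 197325) + g(O(-3, 2)*(3*2) + 5) = (149392 + 197325) + 354/(13*(3*2) + 5) = 346717 + 354/(13*6 + 5) = 346717 + 354/(78 + 5) = 346717 + 354/83 = 28777865/83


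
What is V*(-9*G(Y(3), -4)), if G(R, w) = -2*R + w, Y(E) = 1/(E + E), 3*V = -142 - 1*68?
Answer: -2730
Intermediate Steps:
V = -70 (V = (-142 - 1*68)/3 = (-142 - 68)/3 = (⅓)*(-210) = -70)
Y(E) = 1/(2*E)
G(R, w) = w - 2*R
V*(-9*G(Y(3), -4)) = -(-630)*(-4 - 1/3) = -(-630)*(-4 - 2*⅙) = -(-630)*(-4 - ⅓) = -(-630)*(-13)/3 = -70*39 = -2730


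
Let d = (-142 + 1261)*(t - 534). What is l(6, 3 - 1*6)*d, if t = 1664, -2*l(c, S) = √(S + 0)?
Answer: -632235*I*√3 ≈ -1.0951e+6*I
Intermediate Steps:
l(c, S) = -√S/2 (l(c, S) = -√(S + 0)/2 = -√S/2)
d = 1264470 (d = (-142 + 1261)*(1664 - 534) = 1119*1130 = 1264470)
l(6, 3 - 1*6)*d = -√(3 - 1*6)/2*1264470 = -√(3 - 6)/2*1264470 = -I*√3/2*1264470 = -632235*I*√3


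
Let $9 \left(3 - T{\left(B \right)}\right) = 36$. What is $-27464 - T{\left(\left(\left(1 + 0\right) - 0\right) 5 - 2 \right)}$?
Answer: $-27463$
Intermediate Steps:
$T{\left(B \right)} = -1$ ($T{\left(B \right)} = 3 - 4 = -1$)
$-27464 - T{\left(\left(\left(1 + 0\right) - 0\right) 5 - 2 \right)} = -27464 - -1 = -27464 + 1 = -27463$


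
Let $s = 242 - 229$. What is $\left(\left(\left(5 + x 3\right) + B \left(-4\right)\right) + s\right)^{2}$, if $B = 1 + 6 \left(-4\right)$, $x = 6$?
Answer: $16384$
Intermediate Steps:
$B = -23$ ($B = 1 - 24 = -23$)
$s = 13$
$\left(\left(\left(5 + x 3\right) + B \left(-4\right)\right) + s\right)^{2} = \left(\left(\left(5 + 6 \cdot 3\right) - -92\right) + 13\right)^{2} = \left(\left(\left(5 + 18\right) + 92\right) + 13\right)^{2} = \left(\left(23 + 92\right) + 13\right)^{2} = \left(115 + 13\right)^{2} = 128^{2} = 16384$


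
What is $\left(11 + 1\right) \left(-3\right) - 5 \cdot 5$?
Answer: $-61$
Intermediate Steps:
$\left(11 + 1\right) \left(-3\right) - 5 \cdot 5 = 12 \left(-3\right) - 25 = -36 - 25 = -61$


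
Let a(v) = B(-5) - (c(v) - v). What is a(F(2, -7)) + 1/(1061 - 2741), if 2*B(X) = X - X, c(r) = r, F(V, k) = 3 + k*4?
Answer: -1/1680 ≈ -0.00059524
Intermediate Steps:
F(V, k) = 3 + 4*k
B(X) = 0 (B(X) = (X - X)/2 = (½)*0 = 0)
a(v) = 0 (a(v) = 0 - (v - v) = 0 - 1*0 = 0 + 0 = 0)
a(F(2, -7)) + 1/(1061 - 2741) = 0 + 1/(1061 - 2741) = 0 + 1/(-1680) = 0 - 1/1680 = -1/1680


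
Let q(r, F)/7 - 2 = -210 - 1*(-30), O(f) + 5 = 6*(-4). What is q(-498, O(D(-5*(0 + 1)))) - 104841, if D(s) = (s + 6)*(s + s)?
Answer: -106087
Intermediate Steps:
D(s) = 2*s*(6 + s) (D(s) = (6 + s)*(2*s) = 2*s*(6 + s))
O(f) = -29 (O(f) = -5 + 6*(-4) = -5 - 24 = -29)
q(r, F) = -1246 (q(r, F) = 14 + 7*(-210 - 1*(-30)) = 14 + 7*(-210 + 30) = 14 + 7*(-180) = 14 - 1260 = -1246)
q(-498, O(D(-5*(0 + 1)))) - 104841 = -1246 - 104841 = -106087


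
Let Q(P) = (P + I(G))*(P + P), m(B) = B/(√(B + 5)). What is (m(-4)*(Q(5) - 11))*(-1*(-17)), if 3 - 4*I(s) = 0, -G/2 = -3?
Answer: -3162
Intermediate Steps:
G = 6 (G = -2*(-3) = 6)
I(s) = ¾ (I(s) = ¾ - ¼*0 = ¾ + 0 = ¾)
m(B) = B/√(5 + B) (m(B) = B/(√(5 + B)) = B/√(5 + B))
Q(P) = 2*P*(¾ + P) (Q(P) = (P + ¾)*(P + P) = (¾ + P)*(2*P) = 2*P*(¾ + P))
(m(-4)*(Q(5) - 11))*(-1*(-17)) = ((-4/√(5 - 4))*((½)*5*(3 + 4*5) - 11))*(-1*(-17)) = ((-4/√1)*((½)*5*(3 + 20) - 11))*17 = ((-4*1)*((½)*5*23 - 11))*17 = -4*(115/2 - 11)*17 = -4*93/2*17 = -186*17 = -3162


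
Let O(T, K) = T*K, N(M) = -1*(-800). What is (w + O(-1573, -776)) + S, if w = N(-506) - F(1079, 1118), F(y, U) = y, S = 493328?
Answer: 1713697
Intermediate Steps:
N(M) = 800
w = -279 (w = 800 - 1*1079 = 800 - 1079 = -279)
O(T, K) = K*T
(w + O(-1573, -776)) + S = (-279 - 776*(-1573)) + 493328 = (-279 + 1220648) + 493328 = 1220369 + 493328 = 1713697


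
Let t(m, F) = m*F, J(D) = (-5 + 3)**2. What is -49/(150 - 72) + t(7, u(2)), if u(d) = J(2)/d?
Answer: 1043/78 ≈ 13.372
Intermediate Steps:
J(D) = 4 (J(D) = (-2)**2 = 4)
u(d) = 4/d
t(m, F) = F*m
-49/(150 - 72) + t(7, u(2)) = -49/(150 - 72) + (4/2)*7 = -49/78 + (4*(1/2))*7 = (1/78)*(-49) + 2*7 = -49/78 + 14 = 1043/78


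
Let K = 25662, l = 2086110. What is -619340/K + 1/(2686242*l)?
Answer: -44495579481888271/1843648982245980 ≈ -24.135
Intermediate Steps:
-619340/K + 1/(2686242*l) = -619340/25662 + 1/(2686242*2086110) = -619340*1/25662 + (1/2686242)*(1/2086110) = -309670/12831 + 1/5603796298620 = -44495579481888271/1843648982245980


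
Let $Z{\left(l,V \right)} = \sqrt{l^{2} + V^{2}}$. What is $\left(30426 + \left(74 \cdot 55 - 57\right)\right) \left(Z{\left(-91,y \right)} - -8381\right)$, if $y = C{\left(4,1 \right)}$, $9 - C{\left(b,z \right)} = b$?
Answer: $288633259 + 34439 \sqrt{8306} \approx 2.9177 \cdot 10^{8}$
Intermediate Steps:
$C{\left(b,z \right)} = 9 - b$
$y = 5$ ($y = 9 - 4 = 5$)
$Z{\left(l,V \right)} = \sqrt{V^{2} + l^{2}}$
$\left(30426 + \left(74 \cdot 55 - 57\right)\right) \left(Z{\left(-91,y \right)} - -8381\right) = \left(30426 + \left(74 \cdot 55 - 57\right)\right) \left(\sqrt{5^{2} + \left(-91\right)^{2}} - -8381\right) = \left(30426 + \left(4070 - 57\right)\right) \left(\sqrt{25 + 8281} + \left(-1465 + 9846\right)\right) = \left(30426 + 4013\right) \left(\sqrt{8306} + 8381\right) = 34439 \left(8381 + \sqrt{8306}\right) = 288633259 + 34439 \sqrt{8306}$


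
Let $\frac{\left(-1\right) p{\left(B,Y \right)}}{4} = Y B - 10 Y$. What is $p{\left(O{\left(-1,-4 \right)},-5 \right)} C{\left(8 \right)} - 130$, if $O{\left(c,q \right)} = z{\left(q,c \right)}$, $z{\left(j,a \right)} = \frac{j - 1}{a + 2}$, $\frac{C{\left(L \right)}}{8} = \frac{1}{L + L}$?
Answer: $-280$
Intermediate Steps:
$C{\left(L \right)} = \frac{4}{L}$ ($C{\left(L \right)} = \frac{8}{L + L} = \frac{8}{2 L} = 8 \frac{1}{2 L} = \frac{4}{L}$)
$z{\left(j,a \right)} = \frac{-1 + j}{2 + a}$
$O{\left(c,q \right)} = \frac{-1 + q}{2 + c}$
$p{\left(B,Y \right)} = 40 Y - 4 B Y$ ($p{\left(B,Y \right)} = - 4 \left(Y B - 10 Y\right) = - 4 \left(B Y - 10 Y\right) = - 4 \left(- 10 Y + B Y\right) = 40 Y - 4 B Y$)
$p{\left(O{\left(-1,-4 \right)},-5 \right)} C{\left(8 \right)} - 130 = 4 \left(-5\right) \left(10 - \frac{-1 - 4}{2 - 1}\right) \frac{4}{8} - 130 = 4 \left(-5\right) \left(10 - 1^{-1} \left(-5\right)\right) 4 \cdot \frac{1}{8} - 130 = 4 \left(-5\right) \left(10 - 1 \left(-5\right)\right) \frac{1}{2} - 130 = 4 \left(-5\right) \left(10 - -5\right) \frac{1}{2} - 130 = 4 \left(-5\right) \left(10 + 5\right) \frac{1}{2} - 130 = 4 \left(-5\right) 15 \cdot \frac{1}{2} - 130 = \left(-300\right) \frac{1}{2} - 130 = -150 - 130 = -280$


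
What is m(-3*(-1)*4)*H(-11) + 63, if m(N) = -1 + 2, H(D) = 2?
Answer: 65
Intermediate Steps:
m(N) = 1
m(-3*(-1)*4)*H(-11) + 63 = 1*2 + 63 = 2 + 63 = 65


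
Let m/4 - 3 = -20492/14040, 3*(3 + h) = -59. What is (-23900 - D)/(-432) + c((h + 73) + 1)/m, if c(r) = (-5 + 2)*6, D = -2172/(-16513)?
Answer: 252658335523/4821432714 ≈ 52.403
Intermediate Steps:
D = 2172/16513 (D = -2172*(-1/16513) = 2172/16513 ≈ 0.13153)
h = -68/3 (h = -3 + (⅓)*(-59) = -3 - 59/3 = -68/3 ≈ -22.667)
c(r) = -18 (c(r) = -3*6 = -18)
m = 10814/1755 (m = 12 + 4*(-20492/14040) = 12 + 4*(-20492*1/14040) = 12 + 4*(-5123/3510) = 12 - 10246/1755 = 10814/1755 ≈ 6.1618)
(-23900 - D)/(-432) + c((h + 73) + 1)/m = (-23900 - 1*2172/16513)/(-432) - 18/10814/1755 = (-23900 - 2172/16513)*(-1/432) - 18*1755/10814 = -394662872/16513*(-1/432) - 15795/5407 = 49332859/891702 - 15795/5407 = 252658335523/4821432714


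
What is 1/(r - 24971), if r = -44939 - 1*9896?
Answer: -1/79806 ≈ -1.2530e-5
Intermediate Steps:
r = -54835 (r = -44939 - 9896 = -54835)
1/(r - 24971) = 1/(-54835 - 24971) = 1/(-79806) = -1/79806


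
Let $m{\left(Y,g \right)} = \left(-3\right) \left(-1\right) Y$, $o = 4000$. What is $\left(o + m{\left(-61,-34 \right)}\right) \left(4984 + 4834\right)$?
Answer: $37475306$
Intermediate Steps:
$m{\left(Y,g \right)} = 3 Y$
$\left(o + m{\left(-61,-34 \right)}\right) \left(4984 + 4834\right) = \left(4000 + 3 \left(-61\right)\right) \left(4984 + 4834\right) = \left(4000 - 183\right) 9818 = 3817 \cdot 9818 = 37475306$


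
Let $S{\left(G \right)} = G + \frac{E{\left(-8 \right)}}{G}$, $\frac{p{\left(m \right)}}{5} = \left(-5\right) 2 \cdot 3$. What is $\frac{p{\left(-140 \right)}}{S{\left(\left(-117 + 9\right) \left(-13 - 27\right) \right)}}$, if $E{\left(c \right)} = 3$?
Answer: $- \frac{216000}{6220801} \approx -0.034722$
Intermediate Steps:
$p{\left(m \right)} = -150$ ($p{\left(m \right)} = 5 \left(-5\right) 2 \cdot 3 = 5 \left(\left(-10\right) 3\right) = 5 \left(-30\right) = -150$)
$S{\left(G \right)} = G + \frac{3}{G}$
$\frac{p{\left(-140 \right)}}{S{\left(\left(-117 + 9\right) \left(-13 - 27\right) \right)}} = - \frac{150}{\left(-117 + 9\right) \left(-13 - 27\right) + \frac{3}{\left(-117 + 9\right) \left(-13 - 27\right)}} = - \frac{150}{\left(-108\right) \left(-40\right) + \frac{3}{\left(-108\right) \left(-40\right)}} = - \frac{150}{4320 + \frac{3}{4320}} = - \frac{150}{4320 + 3 \cdot \frac{1}{4320}} = - \frac{150}{4320 + \frac{1}{1440}} = - \frac{150}{\frac{6220801}{1440}} = \left(-150\right) \frac{1440}{6220801} = - \frac{216000}{6220801}$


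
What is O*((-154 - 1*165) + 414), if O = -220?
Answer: -20900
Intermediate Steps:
O*((-154 - 1*165) + 414) = -220*((-154 - 1*165) + 414) = -220*((-154 - 165) + 414) = -220*(-319 + 414) = -220*95 = -20900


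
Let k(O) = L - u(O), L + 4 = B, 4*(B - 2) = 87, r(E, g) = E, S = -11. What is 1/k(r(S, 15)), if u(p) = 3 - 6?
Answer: 4/91 ≈ 0.043956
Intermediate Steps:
u(p) = -3
B = 95/4 (B = 2 + (¼)*87 = 2 + 87/4 = 95/4 ≈ 23.750)
L = 79/4 (L = -4 + 95/4 = 79/4 ≈ 19.750)
k(O) = 91/4 (k(O) = 79/4 - 1*(-3) = 79/4 + 3 = 91/4)
1/k(r(S, 15)) = 1/(91/4) = 4/91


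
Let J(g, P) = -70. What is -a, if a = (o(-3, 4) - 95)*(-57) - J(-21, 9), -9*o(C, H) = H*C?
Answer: -5409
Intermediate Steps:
o(C, H) = -C*H/9 (o(C, H) = -H*C/9 = -C*H/9)
a = 5409 (a = (-⅑*(-3)*4 - 95)*(-57) - 1*(-70) = (4/3 - 95)*(-57) + 70 = -281/3*(-57) + 70 = 5339 + 70 = 5409)
-a = -1*5409 = -5409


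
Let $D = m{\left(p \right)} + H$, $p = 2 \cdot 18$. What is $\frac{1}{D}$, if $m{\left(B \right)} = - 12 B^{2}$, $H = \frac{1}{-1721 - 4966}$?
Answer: $- \frac{6687}{103996225} \approx -6.43 \cdot 10^{-5}$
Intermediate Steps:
$p = 36$
$H = - \frac{1}{6687}$ ($H = \frac{1}{-6687} = - \frac{1}{6687} \approx -0.00014954$)
$D = - \frac{103996225}{6687}$ ($D = - 12 \cdot 36^{2} - \frac{1}{6687} = \left(-12\right) 1296 - \frac{1}{6687} = -15552 - \frac{1}{6687} = - \frac{103996225}{6687} \approx -15552.0$)
$\frac{1}{D} = \frac{1}{- \frac{103996225}{6687}} = - \frac{6687}{103996225}$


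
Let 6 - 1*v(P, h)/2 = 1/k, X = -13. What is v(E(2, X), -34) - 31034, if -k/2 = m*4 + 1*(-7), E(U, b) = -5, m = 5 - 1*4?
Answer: -93067/3 ≈ -31022.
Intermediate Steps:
m = 1 (m = 5 - 4 = 1)
k = 6 (k = -2*(1*4 + 1*(-7)) = -2*(4 - 7) = -2*(-3) = 6)
v(P, h) = 35/3 (v(P, h) = 12 - 2/6 = 12 - 2*⅙ = 12 - ⅓ = 35/3)
v(E(2, X), -34) - 31034 = 35/3 - 31034 = -93067/3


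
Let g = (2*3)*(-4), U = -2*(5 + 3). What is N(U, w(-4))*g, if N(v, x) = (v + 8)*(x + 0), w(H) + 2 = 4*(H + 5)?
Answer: 384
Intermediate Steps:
U = -16 (U = -2*8 = -16)
w(H) = 18 + 4*H (w(H) = -2 + 4*(H + 5) = -2 + 4*(5 + H) = -2 + (20 + 4*H) = 18 + 4*H)
N(v, x) = x*(8 + v) (N(v, x) = (8 + v)*x = x*(8 + v))
g = -24 (g = 6*(-4) = -24)
N(U, w(-4))*g = ((18 + 4*(-4))*(8 - 16))*(-24) = ((18 - 16)*(-8))*(-24) = (2*(-8))*(-24) = -16*(-24) = 384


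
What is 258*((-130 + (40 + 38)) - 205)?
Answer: -66306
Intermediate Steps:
258*((-130 + (40 + 38)) - 205) = 258*((-130 + 78) - 205) = 258*(-52 - 205) = 258*(-257) = -66306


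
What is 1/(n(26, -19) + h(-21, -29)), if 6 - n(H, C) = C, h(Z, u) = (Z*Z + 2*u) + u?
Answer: 1/379 ≈ 0.0026385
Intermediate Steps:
h(Z, u) = Z² + 3*u (h(Z, u) = (Z² + 2*u) + u = Z² + 3*u)
n(H, C) = 6 - C
1/(n(26, -19) + h(-21, -29)) = 1/((6 - 1*(-19)) + ((-21)² + 3*(-29))) = 1/((6 + 19) + (441 - 87)) = 1/(25 + 354) = 1/379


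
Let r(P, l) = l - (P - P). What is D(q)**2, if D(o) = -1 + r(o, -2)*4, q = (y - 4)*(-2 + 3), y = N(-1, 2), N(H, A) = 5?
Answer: 81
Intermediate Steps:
r(P, l) = l (r(P, l) = l - 1*0 = l + 0 = l)
y = 5
q = 1 (q = (5 - 4)*(-2 + 3) = 1*1 = 1)
D(o) = -9 (D(o) = -1 - 2*4 = -1 - 8 = -9)
D(q)**2 = (-9)**2 = 81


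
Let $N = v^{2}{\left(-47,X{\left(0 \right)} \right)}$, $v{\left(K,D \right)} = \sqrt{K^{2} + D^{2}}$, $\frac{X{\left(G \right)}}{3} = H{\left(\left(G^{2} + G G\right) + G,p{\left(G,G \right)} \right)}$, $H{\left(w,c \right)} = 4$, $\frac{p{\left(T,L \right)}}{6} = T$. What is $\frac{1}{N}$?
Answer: $\frac{1}{2353} \approx 0.00042499$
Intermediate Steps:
$p{\left(T,L \right)} = 6 T$
$X{\left(G \right)} = 12$ ($X{\left(G \right)} = 3 \cdot 4 = 12$)
$v{\left(K,D \right)} = \sqrt{D^{2} + K^{2}}$
$N = 2353$ ($N = \left(\sqrt{12^{2} + \left(-47\right)^{2}}\right)^{2} = \left(\sqrt{144 + 2209}\right)^{2} = \left(\sqrt{2353}\right)^{2} = 2353$)
$\frac{1}{N} = \frac{1}{2353}$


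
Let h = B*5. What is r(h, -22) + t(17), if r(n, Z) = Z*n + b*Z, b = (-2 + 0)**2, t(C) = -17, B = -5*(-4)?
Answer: -2305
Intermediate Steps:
B = 20
b = 4 (b = (-2)**2 = 4)
h = 100 (h = 20*5 = 100)
r(n, Z) = 4*Z + Z*n (r(n, Z) = Z*n + 4*Z = 4*Z + Z*n)
r(h, -22) + t(17) = -22*(4 + 100) - 17 = -22*104 - 17 = -2288 - 17 = -2305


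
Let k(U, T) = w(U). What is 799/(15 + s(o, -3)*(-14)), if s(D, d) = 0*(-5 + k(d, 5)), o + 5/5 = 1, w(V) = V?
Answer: 799/15 ≈ 53.267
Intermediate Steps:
k(U, T) = U
o = 0 (o = -1 + 1 = 0)
s(D, d) = 0 (s(D, d) = 0*(-5 + d) = 0)
799/(15 + s(o, -3)*(-14)) = 799/(15 + 0*(-14)) = 799/(15 + 0) = 799/15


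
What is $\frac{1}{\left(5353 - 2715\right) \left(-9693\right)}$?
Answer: $- \frac{1}{25570134} \approx -3.9108 \cdot 10^{-8}$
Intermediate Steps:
$\frac{1}{\left(5353 - 2715\right) \left(-9693\right)} = \frac{1}{2638} \left(- \frac{1}{9693}\right) = - \frac{1}{25570134}$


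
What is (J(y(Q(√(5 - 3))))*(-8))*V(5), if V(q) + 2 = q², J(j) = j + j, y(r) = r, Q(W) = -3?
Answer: 1104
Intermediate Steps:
J(j) = 2*j
V(q) = -2 + q²
(J(y(Q(√(5 - 3))))*(-8))*V(5) = ((2*(-3))*(-8))*(-2 + 5²) = (-6*(-8))*(-2 + 25) = 48*23 = 1104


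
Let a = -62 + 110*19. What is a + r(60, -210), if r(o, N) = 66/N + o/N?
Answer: 10137/5 ≈ 2027.4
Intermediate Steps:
a = 2028 (a = -62 + 2090 = 2028)
a + r(60, -210) = 2028 + (66 + 60)/(-210) = 2028 - 1/210*126 = 2028 - 3/5 = 10137/5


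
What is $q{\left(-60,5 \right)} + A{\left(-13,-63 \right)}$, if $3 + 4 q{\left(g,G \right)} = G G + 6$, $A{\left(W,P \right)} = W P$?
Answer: $826$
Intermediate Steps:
$A{\left(W,P \right)} = P W$
$q{\left(g,G \right)} = \frac{3}{4} + \frac{G^{2}}{4}$ ($q{\left(g,G \right)} = - \frac{3}{4} + \frac{G G + 6}{4} = - \frac{3}{4} + \frac{G^{2} + 6}{4} = - \frac{3}{4} + \frac{6 + G^{2}}{4} = - \frac{3}{4} + \left(\frac{3}{2} + \frac{G^{2}}{4}\right) = \frac{3}{4} + \frac{G^{2}}{4}$)
$q{\left(-60,5 \right)} + A{\left(-13,-63 \right)} = \left(\frac{3}{4} + \frac{5^{2}}{4}\right) - -819 = \left(\frac{3}{4} + \frac{1}{4} \cdot 25\right) + 819 = \left(\frac{3}{4} + \frac{25}{4}\right) + 819 = 7 + 819 = 826$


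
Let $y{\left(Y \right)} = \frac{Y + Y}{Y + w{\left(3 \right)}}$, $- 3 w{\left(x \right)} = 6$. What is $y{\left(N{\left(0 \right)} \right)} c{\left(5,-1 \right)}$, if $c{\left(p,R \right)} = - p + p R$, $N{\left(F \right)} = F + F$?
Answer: $0$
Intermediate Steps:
$w{\left(x \right)} = -2$ ($w{\left(x \right)} = \left(- \frac{1}{3}\right) 6 = -2$)
$N{\left(F \right)} = 2 F$
$c{\left(p,R \right)} = - p + R p$
$y{\left(Y \right)} = \frac{2 Y}{-2 + Y}$ ($y{\left(Y \right)} = \frac{Y + Y}{Y - 2} = \frac{2 Y}{-2 + Y}$)
$y{\left(N{\left(0 \right)} \right)} c{\left(5,-1 \right)} = \frac{2 \cdot 2 \cdot 0}{-2 + 2 \cdot 0} \cdot 5 \left(-1 - 1\right) = 2 \cdot 0 \frac{1}{-2 + 0} \cdot 5 \left(-2\right) = 2 \cdot 0 \frac{1}{-2} \left(-10\right) = 2 \cdot 0 \left(- \frac{1}{2}\right) \left(-10\right) = 0 \left(-10\right) = 0$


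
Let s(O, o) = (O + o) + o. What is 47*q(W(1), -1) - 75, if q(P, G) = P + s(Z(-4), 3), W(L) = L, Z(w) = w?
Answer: 66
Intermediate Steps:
s(O, o) = O + 2*o
q(P, G) = 2 + P (q(P, G) = P + (-4 + 2*3) = P + (-4 + 6) = P + 2 = 2 + P)
47*q(W(1), -1) - 75 = 47*(2 + 1) - 75 = 47*3 - 75 = 141 - 75 = 66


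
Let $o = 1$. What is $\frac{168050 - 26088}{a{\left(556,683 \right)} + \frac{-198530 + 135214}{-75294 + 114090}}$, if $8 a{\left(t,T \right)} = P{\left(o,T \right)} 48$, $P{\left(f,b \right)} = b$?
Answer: $\frac{1376889438}{39730673} \approx 34.656$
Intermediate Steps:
$a{\left(t,T \right)} = 6 T$ ($a{\left(t,T \right)} = \frac{T 48}{8} = \frac{48 T}{8} = 6 T$)
$\frac{168050 - 26088}{a{\left(556,683 \right)} + \frac{-198530 + 135214}{-75294 + 114090}} = \frac{168050 - 26088}{6 \cdot 683 + \frac{-198530 + 135214}{-75294 + 114090}} = \frac{141962}{4098 - \frac{63316}{38796}} = \frac{141962}{4098 - \frac{15829}{9699}} = \frac{141962}{\frac{39730673}{9699}} = 141962 \cdot \frac{9699}{39730673} = \frac{1376889438}{39730673}$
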